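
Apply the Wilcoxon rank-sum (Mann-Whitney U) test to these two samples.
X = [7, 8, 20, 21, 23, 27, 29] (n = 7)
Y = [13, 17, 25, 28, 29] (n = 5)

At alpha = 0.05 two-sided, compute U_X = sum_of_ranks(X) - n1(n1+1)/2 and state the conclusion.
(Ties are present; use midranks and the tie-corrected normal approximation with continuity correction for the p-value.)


Step 1: Combine and sort all 12 observations; assign midranks.
sorted (value, group): (7,X), (8,X), (13,Y), (17,Y), (20,X), (21,X), (23,X), (25,Y), (27,X), (28,Y), (29,X), (29,Y)
ranks: 7->1, 8->2, 13->3, 17->4, 20->5, 21->6, 23->7, 25->8, 27->9, 28->10, 29->11.5, 29->11.5
Step 2: Rank sum for X: R1 = 1 + 2 + 5 + 6 + 7 + 9 + 11.5 = 41.5.
Step 3: U_X = R1 - n1(n1+1)/2 = 41.5 - 7*8/2 = 41.5 - 28 = 13.5.
       U_Y = n1*n2 - U_X = 35 - 13.5 = 21.5.
Step 4: Ties are present, so use the tie-corrected normal approximation (with continuity correction) for the p-value.
Step 5: p-value = 0.569088; compare to alpha = 0.05. fail to reject H0.

U_X = 13.5, p = 0.569088, fail to reject H0 at alpha = 0.05.


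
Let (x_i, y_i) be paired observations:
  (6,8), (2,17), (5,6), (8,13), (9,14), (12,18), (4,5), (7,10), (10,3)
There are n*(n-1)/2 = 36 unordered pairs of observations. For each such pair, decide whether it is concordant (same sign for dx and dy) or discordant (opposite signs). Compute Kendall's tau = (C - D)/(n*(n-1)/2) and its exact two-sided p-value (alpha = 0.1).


Step 1: Enumerate the 36 unordered pairs (i,j) with i<j and classify each by sign(x_j-x_i) * sign(y_j-y_i).
  (1,2):dx=-4,dy=+9->D; (1,3):dx=-1,dy=-2->C; (1,4):dx=+2,dy=+5->C; (1,5):dx=+3,dy=+6->C
  (1,6):dx=+6,dy=+10->C; (1,7):dx=-2,dy=-3->C; (1,8):dx=+1,dy=+2->C; (1,9):dx=+4,dy=-5->D
  (2,3):dx=+3,dy=-11->D; (2,4):dx=+6,dy=-4->D; (2,5):dx=+7,dy=-3->D; (2,6):dx=+10,dy=+1->C
  (2,7):dx=+2,dy=-12->D; (2,8):dx=+5,dy=-7->D; (2,9):dx=+8,dy=-14->D; (3,4):dx=+3,dy=+7->C
  (3,5):dx=+4,dy=+8->C; (3,6):dx=+7,dy=+12->C; (3,7):dx=-1,dy=-1->C; (3,8):dx=+2,dy=+4->C
  (3,9):dx=+5,dy=-3->D; (4,5):dx=+1,dy=+1->C; (4,6):dx=+4,dy=+5->C; (4,7):dx=-4,dy=-8->C
  (4,8):dx=-1,dy=-3->C; (4,9):dx=+2,dy=-10->D; (5,6):dx=+3,dy=+4->C; (5,7):dx=-5,dy=-9->C
  (5,8):dx=-2,dy=-4->C; (5,9):dx=+1,dy=-11->D; (6,7):dx=-8,dy=-13->C; (6,8):dx=-5,dy=-8->C
  (6,9):dx=-2,dy=-15->C; (7,8):dx=+3,dy=+5->C; (7,9):dx=+6,dy=-2->D; (8,9):dx=+3,dy=-7->D
Step 2: C = 23, D = 13, total pairs = 36.
Step 3: tau = (C - D)/(n(n-1)/2) = (23 - 13)/36 = 0.277778.
Step 4: Exact two-sided p-value (enumerate n! = 362880 permutations of y under H0): p = 0.358488.
Step 5: alpha = 0.1. fail to reject H0.

tau_b = 0.2778 (C=23, D=13), p = 0.358488, fail to reject H0.


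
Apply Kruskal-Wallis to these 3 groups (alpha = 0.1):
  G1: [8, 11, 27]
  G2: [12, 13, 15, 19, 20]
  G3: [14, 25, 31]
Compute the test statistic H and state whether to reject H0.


Step 1: Combine all N = 11 observations and assign midranks.
sorted (value, group, rank): (8,G1,1), (11,G1,2), (12,G2,3), (13,G2,4), (14,G3,5), (15,G2,6), (19,G2,7), (20,G2,8), (25,G3,9), (27,G1,10), (31,G3,11)
Step 2: Sum ranks within each group.
R_1 = 13 (n_1 = 3)
R_2 = 28 (n_2 = 5)
R_3 = 25 (n_3 = 3)
Step 3: H = 12/(N(N+1)) * sum(R_i^2/n_i) - 3(N+1)
     = 12/(11*12) * (13^2/3 + 28^2/5 + 25^2/3) - 3*12
     = 0.090909 * 421.467 - 36
     = 2.315152.
Step 4: No ties, so H is used without correction.
Step 5: Under H0, H ~ chi^2(2); p-value = 0.314247.
Step 6: alpha = 0.1. fail to reject H0.

H = 2.3152, df = 2, p = 0.314247, fail to reject H0.


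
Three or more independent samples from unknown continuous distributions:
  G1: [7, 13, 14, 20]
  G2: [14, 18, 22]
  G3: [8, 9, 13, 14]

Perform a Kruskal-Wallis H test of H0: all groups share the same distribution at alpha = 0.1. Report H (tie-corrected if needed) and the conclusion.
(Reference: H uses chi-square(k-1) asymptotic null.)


Step 1: Combine all N = 11 observations and assign midranks.
sorted (value, group, rank): (7,G1,1), (8,G3,2), (9,G3,3), (13,G1,4.5), (13,G3,4.5), (14,G1,7), (14,G2,7), (14,G3,7), (18,G2,9), (20,G1,10), (22,G2,11)
Step 2: Sum ranks within each group.
R_1 = 22.5 (n_1 = 4)
R_2 = 27 (n_2 = 3)
R_3 = 16.5 (n_3 = 4)
Step 3: H = 12/(N(N+1)) * sum(R_i^2/n_i) - 3(N+1)
     = 12/(11*12) * (22.5^2/4 + 27^2/3 + 16.5^2/4) - 3*12
     = 0.090909 * 437.625 - 36
     = 3.784091.
Step 4: Ties present; correction factor C = 1 - 30/(11^3 - 11) = 0.977273. Corrected H = 3.784091 / 0.977273 = 3.872093.
Step 5: Under H0, H ~ chi^2(2); p-value = 0.144273.
Step 6: alpha = 0.1. fail to reject H0.

H = 3.8721, df = 2, p = 0.144273, fail to reject H0.


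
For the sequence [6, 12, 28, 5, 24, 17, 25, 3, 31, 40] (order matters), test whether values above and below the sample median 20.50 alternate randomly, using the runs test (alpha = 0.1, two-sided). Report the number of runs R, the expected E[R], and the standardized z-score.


Step 1: Compute median = 20.50; label A = above, B = below.
Labels in order: BBABABABAA  (n_A = 5, n_B = 5)
Step 2: Count runs R = 8.
Step 3: Under H0 (random ordering), E[R] = 2*n_A*n_B/(n_A+n_B) + 1 = 2*5*5/10 + 1 = 6.0000.
        Var[R] = 2*n_A*n_B*(2*n_A*n_B - n_A - n_B) / ((n_A+n_B)^2 * (n_A+n_B-1)) = 2000/900 = 2.2222.
        SD[R] = 1.4907.
Step 4: Continuity-corrected z = (R - 0.5 - E[R]) / SD[R] = (8 - 0.5 - 6.0000) / 1.4907 = 1.0062.
Step 5: Two-sided p-value via normal approximation = 2*(1 - Phi(|z|)) = 0.314305.
Step 6: alpha = 0.1. fail to reject H0.

R = 8, z = 1.0062, p = 0.314305, fail to reject H0.


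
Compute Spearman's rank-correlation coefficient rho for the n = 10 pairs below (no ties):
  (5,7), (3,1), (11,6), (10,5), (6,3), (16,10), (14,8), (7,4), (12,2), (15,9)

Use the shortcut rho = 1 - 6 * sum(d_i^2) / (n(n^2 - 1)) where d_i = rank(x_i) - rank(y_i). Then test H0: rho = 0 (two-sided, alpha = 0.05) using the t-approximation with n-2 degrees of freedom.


Step 1: Rank x and y separately (midranks; no ties here).
rank(x): 5->2, 3->1, 11->6, 10->5, 6->3, 16->10, 14->8, 7->4, 12->7, 15->9
rank(y): 7->7, 1->1, 6->6, 5->5, 3->3, 10->10, 8->8, 4->4, 2->2, 9->9
Step 2: d_i = R_x(i) - R_y(i); compute d_i^2.
  (2-7)^2=25, (1-1)^2=0, (6-6)^2=0, (5-5)^2=0, (3-3)^2=0, (10-10)^2=0, (8-8)^2=0, (4-4)^2=0, (7-2)^2=25, (9-9)^2=0
sum(d^2) = 50.
Step 3: rho = 1 - 6*50 / (10*(10^2 - 1)) = 1 - 300/990 = 0.696970.
Step 4: Under H0, t = rho * sqrt((n-2)/(1-rho^2)) = 2.7490 ~ t(8).
Step 5: Two-sided p-value from the t-distribution with 8 df = 0.025097.
Step 6: alpha = 0.05. reject H0.

rho = 0.6970, p = 0.025097, reject H0 at alpha = 0.05.


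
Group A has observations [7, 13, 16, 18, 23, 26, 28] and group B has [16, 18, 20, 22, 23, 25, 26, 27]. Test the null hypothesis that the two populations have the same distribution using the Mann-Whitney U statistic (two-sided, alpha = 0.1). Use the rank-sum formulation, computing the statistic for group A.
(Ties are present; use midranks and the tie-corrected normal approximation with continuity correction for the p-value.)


Step 1: Combine and sort all 15 observations; assign midranks.
sorted (value, group): (7,X), (13,X), (16,X), (16,Y), (18,X), (18,Y), (20,Y), (22,Y), (23,X), (23,Y), (25,Y), (26,X), (26,Y), (27,Y), (28,X)
ranks: 7->1, 13->2, 16->3.5, 16->3.5, 18->5.5, 18->5.5, 20->7, 22->8, 23->9.5, 23->9.5, 25->11, 26->12.5, 26->12.5, 27->14, 28->15
Step 2: Rank sum for X: R1 = 1 + 2 + 3.5 + 5.5 + 9.5 + 12.5 + 15 = 49.
Step 3: U_X = R1 - n1(n1+1)/2 = 49 - 7*8/2 = 49 - 28 = 21.
       U_Y = n1*n2 - U_X = 56 - 21 = 35.
Step 4: Ties are present, so use the tie-corrected normal approximation (with continuity correction) for the p-value.
Step 5: p-value = 0.450291; compare to alpha = 0.1. fail to reject H0.

U_X = 21, p = 0.450291, fail to reject H0 at alpha = 0.1.


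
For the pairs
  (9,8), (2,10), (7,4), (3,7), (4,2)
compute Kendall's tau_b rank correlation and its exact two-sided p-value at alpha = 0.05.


Step 1: Enumerate the 10 unordered pairs (i,j) with i<j and classify each by sign(x_j-x_i) * sign(y_j-y_i).
  (1,2):dx=-7,dy=+2->D; (1,3):dx=-2,dy=-4->C; (1,4):dx=-6,dy=-1->C; (1,5):dx=-5,dy=-6->C
  (2,3):dx=+5,dy=-6->D; (2,4):dx=+1,dy=-3->D; (2,5):dx=+2,dy=-8->D; (3,4):dx=-4,dy=+3->D
  (3,5):dx=-3,dy=-2->C; (4,5):dx=+1,dy=-5->D
Step 2: C = 4, D = 6, total pairs = 10.
Step 3: tau = (C - D)/(n(n-1)/2) = (4 - 6)/10 = -0.200000.
Step 4: Exact two-sided p-value (enumerate n! = 120 permutations of y under H0): p = 0.816667.
Step 5: alpha = 0.05. fail to reject H0.

tau_b = -0.2000 (C=4, D=6), p = 0.816667, fail to reject H0.


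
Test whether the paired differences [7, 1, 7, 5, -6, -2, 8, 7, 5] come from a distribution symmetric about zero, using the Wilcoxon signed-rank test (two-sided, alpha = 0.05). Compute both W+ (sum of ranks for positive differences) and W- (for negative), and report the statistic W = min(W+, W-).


Step 1: Drop any zero differences (none here) and take |d_i|.
|d| = [7, 1, 7, 5, 6, 2, 8, 7, 5]
Step 2: Midrank |d_i| (ties get averaged ranks).
ranks: |7|->7, |1|->1, |7|->7, |5|->3.5, |6|->5, |2|->2, |8|->9, |7|->7, |5|->3.5
Step 3: Attach original signs; sum ranks with positive sign and with negative sign.
W+ = 7 + 1 + 7 + 3.5 + 9 + 7 + 3.5 = 38
W- = 5 + 2 = 7
(Check: W+ + W- = 45 should equal n(n+1)/2 = 45.)
Step 4: Test statistic W = min(W+, W-) = 7.
Step 5: Ties in |d|, so use the tie-corrected normal approximation.
        E[W] = n(n+1)/4 = 9*10/4 = 22.5.
        Tie groups: |d|=5 (t=2), |d|=7 (t=3); sum(t^3 - t) = 30.
        Var[W] = n(n+1)(2n+1)/24 - sum(t^3-t)/48 = 1710/24 - 30/48 = 70.625.
        z = (W - E[W]) / sqrt(Var[W]) = (7 - 22.5) / 8.4039 = -1.8444.
        Two-sided p = 2*Phi(z) = 0.065127.
Step 6: alpha = 0.05. fail to reject H0.

W+ = 38, W- = 7, W = min = 7, p = 0.065127, fail to reject H0.


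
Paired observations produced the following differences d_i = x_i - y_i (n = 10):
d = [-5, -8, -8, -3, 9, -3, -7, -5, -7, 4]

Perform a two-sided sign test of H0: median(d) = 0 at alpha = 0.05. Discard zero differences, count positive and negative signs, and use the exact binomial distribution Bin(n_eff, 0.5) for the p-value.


Step 1: Discard zero differences. Original n = 10; n_eff = number of nonzero differences = 10.
Nonzero differences (with sign): -5, -8, -8, -3, +9, -3, -7, -5, -7, +4
Step 2: Count signs: positive = 2, negative = 8.
Step 3: Under H0: P(positive) = 0.5, so the number of positives S ~ Bin(10, 0.5).
Step 4: Two-sided exact p-value = sum of Bin(10,0.5) probabilities at or below the observed probability = 0.109375.
Step 5: alpha = 0.05. fail to reject H0.

n_eff = 10, pos = 2, neg = 8, p = 0.109375, fail to reject H0.


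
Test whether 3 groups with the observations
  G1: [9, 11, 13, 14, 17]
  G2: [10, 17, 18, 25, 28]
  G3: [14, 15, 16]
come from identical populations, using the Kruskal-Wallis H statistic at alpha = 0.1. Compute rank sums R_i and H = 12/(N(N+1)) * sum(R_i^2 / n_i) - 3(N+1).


Step 1: Combine all N = 13 observations and assign midranks.
sorted (value, group, rank): (9,G1,1), (10,G2,2), (11,G1,3), (13,G1,4), (14,G1,5.5), (14,G3,5.5), (15,G3,7), (16,G3,8), (17,G1,9.5), (17,G2,9.5), (18,G2,11), (25,G2,12), (28,G2,13)
Step 2: Sum ranks within each group.
R_1 = 23 (n_1 = 5)
R_2 = 47.5 (n_2 = 5)
R_3 = 20.5 (n_3 = 3)
Step 3: H = 12/(N(N+1)) * sum(R_i^2/n_i) - 3(N+1)
     = 12/(13*14) * (23^2/5 + 47.5^2/5 + 20.5^2/3) - 3*14
     = 0.065934 * 697.133 - 42
     = 3.964835.
Step 4: Ties present; correction factor C = 1 - 12/(13^3 - 13) = 0.994505. Corrected H = 3.964835 / 0.994505 = 3.986740.
Step 5: Under H0, H ~ chi^2(2); p-value = 0.136236.
Step 6: alpha = 0.1. fail to reject H0.

H = 3.9867, df = 2, p = 0.136236, fail to reject H0.


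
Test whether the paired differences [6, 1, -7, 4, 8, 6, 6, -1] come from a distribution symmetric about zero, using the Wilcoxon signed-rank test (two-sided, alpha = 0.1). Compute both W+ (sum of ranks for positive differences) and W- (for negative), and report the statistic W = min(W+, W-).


Step 1: Drop any zero differences (none here) and take |d_i|.
|d| = [6, 1, 7, 4, 8, 6, 6, 1]
Step 2: Midrank |d_i| (ties get averaged ranks).
ranks: |6|->5, |1|->1.5, |7|->7, |4|->3, |8|->8, |6|->5, |6|->5, |1|->1.5
Step 3: Attach original signs; sum ranks with positive sign and with negative sign.
W+ = 5 + 1.5 + 3 + 8 + 5 + 5 = 27.5
W- = 7 + 1.5 = 8.5
(Check: W+ + W- = 36 should equal n(n+1)/2 = 36.)
Step 4: Test statistic W = min(W+, W-) = 8.5.
Step 5: Ties in |d|, so use the tie-corrected normal approximation.
        E[W] = n(n+1)/4 = 8*9/4 = 18.
        Tie groups: |d|=1 (t=2), |d|=6 (t=3); sum(t^3 - t) = 30.
        Var[W] = n(n+1)(2n+1)/24 - sum(t^3-t)/48 = 1224/24 - 30/48 = 50.375.
        z = (W - E[W]) / sqrt(Var[W]) = (8.5 - 18) / 7.0975 = -1.3385.
        Two-sided p = 2*Phi(z) = 0.180736.
Step 6: alpha = 0.1. fail to reject H0.

W+ = 27.5, W- = 8.5, W = min = 8.5, p = 0.180736, fail to reject H0.


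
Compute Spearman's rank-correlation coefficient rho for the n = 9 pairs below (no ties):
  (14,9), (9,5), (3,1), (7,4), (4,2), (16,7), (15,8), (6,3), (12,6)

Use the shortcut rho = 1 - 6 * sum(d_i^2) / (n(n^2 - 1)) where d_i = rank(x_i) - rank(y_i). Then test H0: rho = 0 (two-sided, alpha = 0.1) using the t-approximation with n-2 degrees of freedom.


Step 1: Rank x and y separately (midranks; no ties here).
rank(x): 14->7, 9->5, 3->1, 7->4, 4->2, 16->9, 15->8, 6->3, 12->6
rank(y): 9->9, 5->5, 1->1, 4->4, 2->2, 7->7, 8->8, 3->3, 6->6
Step 2: d_i = R_x(i) - R_y(i); compute d_i^2.
  (7-9)^2=4, (5-5)^2=0, (1-1)^2=0, (4-4)^2=0, (2-2)^2=0, (9-7)^2=4, (8-8)^2=0, (3-3)^2=0, (6-6)^2=0
sum(d^2) = 8.
Step 3: rho = 1 - 6*8 / (9*(9^2 - 1)) = 1 - 48/720 = 0.933333.
Step 4: Under H0, t = rho * sqrt((n-2)/(1-rho^2)) = 6.8783 ~ t(7).
Step 5: Two-sided p-value from the t-distribution with 7 df = 0.000236.
Step 6: alpha = 0.1. reject H0.

rho = 0.9333, p = 0.000236, reject H0 at alpha = 0.1.


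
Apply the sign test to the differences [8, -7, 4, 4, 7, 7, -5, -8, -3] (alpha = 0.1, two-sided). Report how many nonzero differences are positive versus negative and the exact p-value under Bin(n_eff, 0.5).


Step 1: Discard zero differences. Original n = 9; n_eff = number of nonzero differences = 9.
Nonzero differences (with sign): +8, -7, +4, +4, +7, +7, -5, -8, -3
Step 2: Count signs: positive = 5, negative = 4.
Step 3: Under H0: P(positive) = 0.5, so the number of positives S ~ Bin(9, 0.5).
Step 4: Two-sided exact p-value = sum of Bin(9,0.5) probabilities at or below the observed probability = 1.000000.
Step 5: alpha = 0.1. fail to reject H0.

n_eff = 9, pos = 5, neg = 4, p = 1.000000, fail to reject H0.


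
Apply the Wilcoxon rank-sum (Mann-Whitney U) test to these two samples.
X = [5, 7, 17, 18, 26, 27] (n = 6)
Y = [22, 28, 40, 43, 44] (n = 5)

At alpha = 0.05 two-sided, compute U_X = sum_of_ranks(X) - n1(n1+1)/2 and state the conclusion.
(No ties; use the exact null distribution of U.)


Step 1: Combine and sort all 11 observations; assign midranks.
sorted (value, group): (5,X), (7,X), (17,X), (18,X), (22,Y), (26,X), (27,X), (28,Y), (40,Y), (43,Y), (44,Y)
ranks: 5->1, 7->2, 17->3, 18->4, 22->5, 26->6, 27->7, 28->8, 40->9, 43->10, 44->11
Step 2: Rank sum for X: R1 = 1 + 2 + 3 + 4 + 6 + 7 = 23.
Step 3: U_X = R1 - n1(n1+1)/2 = 23 - 6*7/2 = 23 - 21 = 2.
       U_Y = n1*n2 - U_X = 30 - 2 = 28.
Step 4: No ties, so the exact null distribution of U (based on enumerating the C(11,6) = 462 equally likely rank assignments) gives the two-sided p-value.
Step 5: p-value = 0.017316; compare to alpha = 0.05. reject H0.

U_X = 2, p = 0.017316, reject H0 at alpha = 0.05.


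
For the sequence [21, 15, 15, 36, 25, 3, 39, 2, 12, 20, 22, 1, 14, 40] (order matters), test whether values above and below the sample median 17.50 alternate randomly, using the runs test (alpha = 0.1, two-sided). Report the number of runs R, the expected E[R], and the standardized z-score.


Step 1: Compute median = 17.50; label A = above, B = below.
Labels in order: ABBAABABBAABBA  (n_A = 7, n_B = 7)
Step 2: Count runs R = 9.
Step 3: Under H0 (random ordering), E[R] = 2*n_A*n_B/(n_A+n_B) + 1 = 2*7*7/14 + 1 = 8.0000.
        Var[R] = 2*n_A*n_B*(2*n_A*n_B - n_A - n_B) / ((n_A+n_B)^2 * (n_A+n_B-1)) = 8232/2548 = 3.2308.
        SD[R] = 1.7974.
Step 4: Continuity-corrected z = (R - 0.5 - E[R]) / SD[R] = (9 - 0.5 - 8.0000) / 1.7974 = 0.2782.
Step 5: Two-sided p-value via normal approximation = 2*(1 - Phi(|z|)) = 0.780879.
Step 6: alpha = 0.1. fail to reject H0.

R = 9, z = 0.2782, p = 0.780879, fail to reject H0.


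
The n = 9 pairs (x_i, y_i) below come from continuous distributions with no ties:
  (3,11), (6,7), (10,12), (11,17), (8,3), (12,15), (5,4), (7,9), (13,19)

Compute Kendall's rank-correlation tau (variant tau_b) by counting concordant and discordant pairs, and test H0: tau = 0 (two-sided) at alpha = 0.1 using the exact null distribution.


Step 1: Enumerate the 36 unordered pairs (i,j) with i<j and classify each by sign(x_j-x_i) * sign(y_j-y_i).
  (1,2):dx=+3,dy=-4->D; (1,3):dx=+7,dy=+1->C; (1,4):dx=+8,dy=+6->C; (1,5):dx=+5,dy=-8->D
  (1,6):dx=+9,dy=+4->C; (1,7):dx=+2,dy=-7->D; (1,8):dx=+4,dy=-2->D; (1,9):dx=+10,dy=+8->C
  (2,3):dx=+4,dy=+5->C; (2,4):dx=+5,dy=+10->C; (2,5):dx=+2,dy=-4->D; (2,6):dx=+6,dy=+8->C
  (2,7):dx=-1,dy=-3->C; (2,8):dx=+1,dy=+2->C; (2,9):dx=+7,dy=+12->C; (3,4):dx=+1,dy=+5->C
  (3,5):dx=-2,dy=-9->C; (3,6):dx=+2,dy=+3->C; (3,7):dx=-5,dy=-8->C; (3,8):dx=-3,dy=-3->C
  (3,9):dx=+3,dy=+7->C; (4,5):dx=-3,dy=-14->C; (4,6):dx=+1,dy=-2->D; (4,7):dx=-6,dy=-13->C
  (4,8):dx=-4,dy=-8->C; (4,9):dx=+2,dy=+2->C; (5,6):dx=+4,dy=+12->C; (5,7):dx=-3,dy=+1->D
  (5,8):dx=-1,dy=+6->D; (5,9):dx=+5,dy=+16->C; (6,7):dx=-7,dy=-11->C; (6,8):dx=-5,dy=-6->C
  (6,9):dx=+1,dy=+4->C; (7,8):dx=+2,dy=+5->C; (7,9):dx=+8,dy=+15->C; (8,9):dx=+6,dy=+10->C
Step 2: C = 28, D = 8, total pairs = 36.
Step 3: tau = (C - D)/(n(n-1)/2) = (28 - 8)/36 = 0.555556.
Step 4: Exact two-sided p-value (enumerate n! = 362880 permutations of y under H0): p = 0.044615.
Step 5: alpha = 0.1. reject H0.

tau_b = 0.5556 (C=28, D=8), p = 0.044615, reject H0.


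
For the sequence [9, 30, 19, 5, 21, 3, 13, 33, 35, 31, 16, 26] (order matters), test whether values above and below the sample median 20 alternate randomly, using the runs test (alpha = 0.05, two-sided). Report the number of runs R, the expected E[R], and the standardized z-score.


Step 1: Compute median = 20; label A = above, B = below.
Labels in order: BABBABBAAABA  (n_A = 6, n_B = 6)
Step 2: Count runs R = 8.
Step 3: Under H0 (random ordering), E[R] = 2*n_A*n_B/(n_A+n_B) + 1 = 2*6*6/12 + 1 = 7.0000.
        Var[R] = 2*n_A*n_B*(2*n_A*n_B - n_A - n_B) / ((n_A+n_B)^2 * (n_A+n_B-1)) = 4320/1584 = 2.7273.
        SD[R] = 1.6514.
Step 4: Continuity-corrected z = (R - 0.5 - E[R]) / SD[R] = (8 - 0.5 - 7.0000) / 1.6514 = 0.3028.
Step 5: Two-sided p-value via normal approximation = 2*(1 - Phi(|z|)) = 0.762069.
Step 6: alpha = 0.05. fail to reject H0.

R = 8, z = 0.3028, p = 0.762069, fail to reject H0.


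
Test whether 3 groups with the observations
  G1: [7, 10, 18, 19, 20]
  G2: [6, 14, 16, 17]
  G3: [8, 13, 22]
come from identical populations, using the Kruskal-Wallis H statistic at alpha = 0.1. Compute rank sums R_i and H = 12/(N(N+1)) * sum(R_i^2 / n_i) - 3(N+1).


Step 1: Combine all N = 12 observations and assign midranks.
sorted (value, group, rank): (6,G2,1), (7,G1,2), (8,G3,3), (10,G1,4), (13,G3,5), (14,G2,6), (16,G2,7), (17,G2,8), (18,G1,9), (19,G1,10), (20,G1,11), (22,G3,12)
Step 2: Sum ranks within each group.
R_1 = 36 (n_1 = 5)
R_2 = 22 (n_2 = 4)
R_3 = 20 (n_3 = 3)
Step 3: H = 12/(N(N+1)) * sum(R_i^2/n_i) - 3(N+1)
     = 12/(12*13) * (36^2/5 + 22^2/4 + 20^2/3) - 3*13
     = 0.076923 * 513.533 - 39
     = 0.502564.
Step 4: No ties, so H is used without correction.
Step 5: Under H0, H ~ chi^2(2); p-value = 0.777803.
Step 6: alpha = 0.1. fail to reject H0.

H = 0.5026, df = 2, p = 0.777803, fail to reject H0.


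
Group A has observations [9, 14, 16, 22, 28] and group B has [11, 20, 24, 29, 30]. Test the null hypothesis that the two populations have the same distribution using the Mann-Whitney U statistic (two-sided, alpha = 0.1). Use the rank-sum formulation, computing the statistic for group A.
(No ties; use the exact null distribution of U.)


Step 1: Combine and sort all 10 observations; assign midranks.
sorted (value, group): (9,X), (11,Y), (14,X), (16,X), (20,Y), (22,X), (24,Y), (28,X), (29,Y), (30,Y)
ranks: 9->1, 11->2, 14->3, 16->4, 20->5, 22->6, 24->7, 28->8, 29->9, 30->10
Step 2: Rank sum for X: R1 = 1 + 3 + 4 + 6 + 8 = 22.
Step 3: U_X = R1 - n1(n1+1)/2 = 22 - 5*6/2 = 22 - 15 = 7.
       U_Y = n1*n2 - U_X = 25 - 7 = 18.
Step 4: No ties, so the exact null distribution of U (based on enumerating the C(10,5) = 252 equally likely rank assignments) gives the two-sided p-value.
Step 5: p-value = 0.309524; compare to alpha = 0.1. fail to reject H0.

U_X = 7, p = 0.309524, fail to reject H0 at alpha = 0.1.


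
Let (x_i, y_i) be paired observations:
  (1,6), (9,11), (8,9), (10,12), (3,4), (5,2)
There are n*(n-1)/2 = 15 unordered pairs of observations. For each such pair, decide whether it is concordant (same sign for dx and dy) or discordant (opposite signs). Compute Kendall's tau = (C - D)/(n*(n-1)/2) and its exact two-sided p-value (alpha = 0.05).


Step 1: Enumerate the 15 unordered pairs (i,j) with i<j and classify each by sign(x_j-x_i) * sign(y_j-y_i).
  (1,2):dx=+8,dy=+5->C; (1,3):dx=+7,dy=+3->C; (1,4):dx=+9,dy=+6->C; (1,5):dx=+2,dy=-2->D
  (1,6):dx=+4,dy=-4->D; (2,3):dx=-1,dy=-2->C; (2,4):dx=+1,dy=+1->C; (2,5):dx=-6,dy=-7->C
  (2,6):dx=-4,dy=-9->C; (3,4):dx=+2,dy=+3->C; (3,5):dx=-5,dy=-5->C; (3,6):dx=-3,dy=-7->C
  (4,5):dx=-7,dy=-8->C; (4,6):dx=-5,dy=-10->C; (5,6):dx=+2,dy=-2->D
Step 2: C = 12, D = 3, total pairs = 15.
Step 3: tau = (C - D)/(n(n-1)/2) = (12 - 3)/15 = 0.600000.
Step 4: Exact two-sided p-value (enumerate n! = 720 permutations of y under H0): p = 0.136111.
Step 5: alpha = 0.05. fail to reject H0.

tau_b = 0.6000 (C=12, D=3), p = 0.136111, fail to reject H0.


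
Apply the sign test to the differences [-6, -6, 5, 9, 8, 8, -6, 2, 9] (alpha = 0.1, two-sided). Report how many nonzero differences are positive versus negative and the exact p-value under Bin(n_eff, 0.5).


Step 1: Discard zero differences. Original n = 9; n_eff = number of nonzero differences = 9.
Nonzero differences (with sign): -6, -6, +5, +9, +8, +8, -6, +2, +9
Step 2: Count signs: positive = 6, negative = 3.
Step 3: Under H0: P(positive) = 0.5, so the number of positives S ~ Bin(9, 0.5).
Step 4: Two-sided exact p-value = sum of Bin(9,0.5) probabilities at or below the observed probability = 0.507812.
Step 5: alpha = 0.1. fail to reject H0.

n_eff = 9, pos = 6, neg = 3, p = 0.507812, fail to reject H0.


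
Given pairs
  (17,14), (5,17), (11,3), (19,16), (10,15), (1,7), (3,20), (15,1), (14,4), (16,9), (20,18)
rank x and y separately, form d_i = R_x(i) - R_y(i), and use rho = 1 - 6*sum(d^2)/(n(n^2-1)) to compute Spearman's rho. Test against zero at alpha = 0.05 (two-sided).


Step 1: Rank x and y separately (midranks; no ties here).
rank(x): 17->9, 5->3, 11->5, 19->10, 10->4, 1->1, 3->2, 15->7, 14->6, 16->8, 20->11
rank(y): 14->6, 17->9, 3->2, 16->8, 15->7, 7->4, 20->11, 1->1, 4->3, 9->5, 18->10
Step 2: d_i = R_x(i) - R_y(i); compute d_i^2.
  (9-6)^2=9, (3-9)^2=36, (5-2)^2=9, (10-8)^2=4, (4-7)^2=9, (1-4)^2=9, (2-11)^2=81, (7-1)^2=36, (6-3)^2=9, (8-5)^2=9, (11-10)^2=1
sum(d^2) = 212.
Step 3: rho = 1 - 6*212 / (11*(11^2 - 1)) = 1 - 1272/1320 = 0.036364.
Step 4: Under H0, t = rho * sqrt((n-2)/(1-rho^2)) = 0.1092 ~ t(9).
Step 5: Two-sided p-value from the t-distribution with 9 df = 0.915468.
Step 6: alpha = 0.05. fail to reject H0.

rho = 0.0364, p = 0.915468, fail to reject H0 at alpha = 0.05.


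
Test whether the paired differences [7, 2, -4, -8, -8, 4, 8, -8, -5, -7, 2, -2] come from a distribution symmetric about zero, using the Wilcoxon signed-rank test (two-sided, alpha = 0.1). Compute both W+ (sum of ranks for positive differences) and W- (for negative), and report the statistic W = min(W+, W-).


Step 1: Drop any zero differences (none here) and take |d_i|.
|d| = [7, 2, 4, 8, 8, 4, 8, 8, 5, 7, 2, 2]
Step 2: Midrank |d_i| (ties get averaged ranks).
ranks: |7|->7.5, |2|->2, |4|->4.5, |8|->10.5, |8|->10.5, |4|->4.5, |8|->10.5, |8|->10.5, |5|->6, |7|->7.5, |2|->2, |2|->2
Step 3: Attach original signs; sum ranks with positive sign and with negative sign.
W+ = 7.5 + 2 + 4.5 + 10.5 + 2 = 26.5
W- = 4.5 + 10.5 + 10.5 + 10.5 + 6 + 7.5 + 2 = 51.5
(Check: W+ + W- = 78 should equal n(n+1)/2 = 78.)
Step 4: Test statistic W = min(W+, W-) = 26.5.
Step 5: Ties in |d|, so use the tie-corrected normal approximation.
        E[W] = n(n+1)/4 = 12*13/4 = 39.
        Tie groups: |d|=2 (t=3), |d|=4 (t=2), |d|=7 (t=2), |d|=8 (t=4); sum(t^3 - t) = 96.
        Var[W] = n(n+1)(2n+1)/24 - sum(t^3-t)/48 = 3900/24 - 96/48 = 160.5.
        z = (W - E[W]) / sqrt(Var[W]) = (26.5 - 39) / 12.6689 = -0.9867.
        Two-sided p = 2*Phi(z) = 0.323804.
Step 6: alpha = 0.1. fail to reject H0.

W+ = 26.5, W- = 51.5, W = min = 26.5, p = 0.323804, fail to reject H0.


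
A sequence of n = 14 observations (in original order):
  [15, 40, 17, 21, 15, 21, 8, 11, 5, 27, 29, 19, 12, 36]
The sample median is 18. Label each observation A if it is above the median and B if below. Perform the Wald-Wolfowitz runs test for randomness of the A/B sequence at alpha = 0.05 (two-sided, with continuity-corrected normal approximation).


Step 1: Compute median = 18; label A = above, B = below.
Labels in order: BABABABBBAAABA  (n_A = 7, n_B = 7)
Step 2: Count runs R = 10.
Step 3: Under H0 (random ordering), E[R] = 2*n_A*n_B/(n_A+n_B) + 1 = 2*7*7/14 + 1 = 8.0000.
        Var[R] = 2*n_A*n_B*(2*n_A*n_B - n_A - n_B) / ((n_A+n_B)^2 * (n_A+n_B-1)) = 8232/2548 = 3.2308.
        SD[R] = 1.7974.
Step 4: Continuity-corrected z = (R - 0.5 - E[R]) / SD[R] = (10 - 0.5 - 8.0000) / 1.7974 = 0.8345.
Step 5: Two-sided p-value via normal approximation = 2*(1 - Phi(|z|)) = 0.403986.
Step 6: alpha = 0.05. fail to reject H0.

R = 10, z = 0.8345, p = 0.403986, fail to reject H0.


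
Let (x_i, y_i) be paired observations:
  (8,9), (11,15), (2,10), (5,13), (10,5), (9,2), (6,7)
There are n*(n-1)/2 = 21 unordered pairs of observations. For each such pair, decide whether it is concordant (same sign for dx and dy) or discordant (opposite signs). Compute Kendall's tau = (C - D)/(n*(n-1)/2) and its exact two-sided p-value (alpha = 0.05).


Step 1: Enumerate the 21 unordered pairs (i,j) with i<j and classify each by sign(x_j-x_i) * sign(y_j-y_i).
  (1,2):dx=+3,dy=+6->C; (1,3):dx=-6,dy=+1->D; (1,4):dx=-3,dy=+4->D; (1,5):dx=+2,dy=-4->D
  (1,6):dx=+1,dy=-7->D; (1,7):dx=-2,dy=-2->C; (2,3):dx=-9,dy=-5->C; (2,4):dx=-6,dy=-2->C
  (2,5):dx=-1,dy=-10->C; (2,6):dx=-2,dy=-13->C; (2,7):dx=-5,dy=-8->C; (3,4):dx=+3,dy=+3->C
  (3,5):dx=+8,dy=-5->D; (3,6):dx=+7,dy=-8->D; (3,7):dx=+4,dy=-3->D; (4,5):dx=+5,dy=-8->D
  (4,6):dx=+4,dy=-11->D; (4,7):dx=+1,dy=-6->D; (5,6):dx=-1,dy=-3->C; (5,7):dx=-4,dy=+2->D
  (6,7):dx=-3,dy=+5->D
Step 2: C = 9, D = 12, total pairs = 21.
Step 3: tau = (C - D)/(n(n-1)/2) = (9 - 12)/21 = -0.142857.
Step 4: Exact two-sided p-value (enumerate n! = 5040 permutations of y under H0): p = 0.772619.
Step 5: alpha = 0.05. fail to reject H0.

tau_b = -0.1429 (C=9, D=12), p = 0.772619, fail to reject H0.


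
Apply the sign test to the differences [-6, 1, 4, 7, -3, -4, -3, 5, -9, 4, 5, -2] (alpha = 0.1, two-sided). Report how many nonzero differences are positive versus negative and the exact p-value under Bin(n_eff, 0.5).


Step 1: Discard zero differences. Original n = 12; n_eff = number of nonzero differences = 12.
Nonzero differences (with sign): -6, +1, +4, +7, -3, -4, -3, +5, -9, +4, +5, -2
Step 2: Count signs: positive = 6, negative = 6.
Step 3: Under H0: P(positive) = 0.5, so the number of positives S ~ Bin(12, 0.5).
Step 4: Two-sided exact p-value = sum of Bin(12,0.5) probabilities at or below the observed probability = 1.000000.
Step 5: alpha = 0.1. fail to reject H0.

n_eff = 12, pos = 6, neg = 6, p = 1.000000, fail to reject H0.


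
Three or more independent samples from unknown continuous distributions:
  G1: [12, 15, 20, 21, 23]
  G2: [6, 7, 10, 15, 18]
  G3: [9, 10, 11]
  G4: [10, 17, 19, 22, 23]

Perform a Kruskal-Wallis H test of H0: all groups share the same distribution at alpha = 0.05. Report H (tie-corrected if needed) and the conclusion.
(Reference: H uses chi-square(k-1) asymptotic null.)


Step 1: Combine all N = 18 observations and assign midranks.
sorted (value, group, rank): (6,G2,1), (7,G2,2), (9,G3,3), (10,G2,5), (10,G3,5), (10,G4,5), (11,G3,7), (12,G1,8), (15,G1,9.5), (15,G2,9.5), (17,G4,11), (18,G2,12), (19,G4,13), (20,G1,14), (21,G1,15), (22,G4,16), (23,G1,17.5), (23,G4,17.5)
Step 2: Sum ranks within each group.
R_1 = 64 (n_1 = 5)
R_2 = 29.5 (n_2 = 5)
R_3 = 15 (n_3 = 3)
R_4 = 62.5 (n_4 = 5)
Step 3: H = 12/(N(N+1)) * sum(R_i^2/n_i) - 3(N+1)
     = 12/(18*19) * (64^2/5 + 29.5^2/5 + 15^2/3 + 62.5^2/5) - 3*19
     = 0.035088 * 1849.5 - 57
     = 7.894737.
Step 4: Ties present; correction factor C = 1 - 36/(18^3 - 18) = 0.993808. Corrected H = 7.894737 / 0.993808 = 7.943925.
Step 5: Under H0, H ~ chi^2(3); p-value = 0.047185.
Step 6: alpha = 0.05. reject H0.

H = 7.9439, df = 3, p = 0.047185, reject H0.


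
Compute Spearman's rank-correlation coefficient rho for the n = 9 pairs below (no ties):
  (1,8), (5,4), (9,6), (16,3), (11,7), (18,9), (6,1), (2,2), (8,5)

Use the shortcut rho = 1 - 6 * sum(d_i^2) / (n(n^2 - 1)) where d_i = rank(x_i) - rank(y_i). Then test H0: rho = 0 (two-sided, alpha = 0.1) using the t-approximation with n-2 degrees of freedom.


Step 1: Rank x and y separately (midranks; no ties here).
rank(x): 1->1, 5->3, 9->6, 16->8, 11->7, 18->9, 6->4, 2->2, 8->5
rank(y): 8->8, 4->4, 6->6, 3->3, 7->7, 9->9, 1->1, 2->2, 5->5
Step 2: d_i = R_x(i) - R_y(i); compute d_i^2.
  (1-8)^2=49, (3-4)^2=1, (6-6)^2=0, (8-3)^2=25, (7-7)^2=0, (9-9)^2=0, (4-1)^2=9, (2-2)^2=0, (5-5)^2=0
sum(d^2) = 84.
Step 3: rho = 1 - 6*84 / (9*(9^2 - 1)) = 1 - 504/720 = 0.300000.
Step 4: Under H0, t = rho * sqrt((n-2)/(1-rho^2)) = 0.8321 ~ t(7).
Step 5: Two-sided p-value from the t-distribution with 7 df = 0.432845.
Step 6: alpha = 0.1. fail to reject H0.

rho = 0.3000, p = 0.432845, fail to reject H0 at alpha = 0.1.


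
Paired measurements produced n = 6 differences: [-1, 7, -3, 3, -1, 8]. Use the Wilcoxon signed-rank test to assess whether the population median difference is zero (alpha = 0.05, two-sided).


Step 1: Drop any zero differences (none here) and take |d_i|.
|d| = [1, 7, 3, 3, 1, 8]
Step 2: Midrank |d_i| (ties get averaged ranks).
ranks: |1|->1.5, |7|->5, |3|->3.5, |3|->3.5, |1|->1.5, |8|->6
Step 3: Attach original signs; sum ranks with positive sign and with negative sign.
W+ = 5 + 3.5 + 6 = 14.5
W- = 1.5 + 3.5 + 1.5 = 6.5
(Check: W+ + W- = 21 should equal n(n+1)/2 = 21.)
Step 4: Test statistic W = min(W+, W-) = 6.5.
Step 5: Ties in |d|, so use the tie-corrected normal approximation.
        E[W] = n(n+1)/4 = 6*7/4 = 10.5.
        Tie groups: |d|=1 (t=2), |d|=3 (t=2); sum(t^3 - t) = 12.
        Var[W] = n(n+1)(2n+1)/24 - sum(t^3-t)/48 = 546/24 - 12/48 = 22.5.
        z = (W - E[W]) / sqrt(Var[W]) = (6.5 - 10.5) / 4.7434 = -0.8433.
        Two-sided p = 2*Phi(z) = 0.399075.
Step 6: alpha = 0.05. fail to reject H0.

W+ = 14.5, W- = 6.5, W = min = 6.5, p = 0.399075, fail to reject H0.


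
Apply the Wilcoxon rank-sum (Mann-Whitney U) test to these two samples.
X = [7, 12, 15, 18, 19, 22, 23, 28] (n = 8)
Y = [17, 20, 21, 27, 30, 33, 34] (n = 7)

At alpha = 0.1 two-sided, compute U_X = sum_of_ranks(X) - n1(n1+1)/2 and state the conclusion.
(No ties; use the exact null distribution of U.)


Step 1: Combine and sort all 15 observations; assign midranks.
sorted (value, group): (7,X), (12,X), (15,X), (17,Y), (18,X), (19,X), (20,Y), (21,Y), (22,X), (23,X), (27,Y), (28,X), (30,Y), (33,Y), (34,Y)
ranks: 7->1, 12->2, 15->3, 17->4, 18->5, 19->6, 20->7, 21->8, 22->9, 23->10, 27->11, 28->12, 30->13, 33->14, 34->15
Step 2: Rank sum for X: R1 = 1 + 2 + 3 + 5 + 6 + 9 + 10 + 12 = 48.
Step 3: U_X = R1 - n1(n1+1)/2 = 48 - 8*9/2 = 48 - 36 = 12.
       U_Y = n1*n2 - U_X = 56 - 12 = 44.
Step 4: No ties, so the exact null distribution of U (based on enumerating the C(15,8) = 6435 equally likely rank assignments) gives the two-sided p-value.
Step 5: p-value = 0.072106; compare to alpha = 0.1. reject H0.

U_X = 12, p = 0.072106, reject H0 at alpha = 0.1.


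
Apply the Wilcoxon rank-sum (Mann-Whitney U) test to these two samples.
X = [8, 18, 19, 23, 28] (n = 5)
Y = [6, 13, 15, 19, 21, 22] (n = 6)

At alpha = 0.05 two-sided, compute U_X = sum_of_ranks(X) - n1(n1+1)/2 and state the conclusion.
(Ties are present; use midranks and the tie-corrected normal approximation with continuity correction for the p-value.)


Step 1: Combine and sort all 11 observations; assign midranks.
sorted (value, group): (6,Y), (8,X), (13,Y), (15,Y), (18,X), (19,X), (19,Y), (21,Y), (22,Y), (23,X), (28,X)
ranks: 6->1, 8->2, 13->3, 15->4, 18->5, 19->6.5, 19->6.5, 21->8, 22->9, 23->10, 28->11
Step 2: Rank sum for X: R1 = 2 + 5 + 6.5 + 10 + 11 = 34.5.
Step 3: U_X = R1 - n1(n1+1)/2 = 34.5 - 5*6/2 = 34.5 - 15 = 19.5.
       U_Y = n1*n2 - U_X = 30 - 19.5 = 10.5.
Step 4: Ties are present, so use the tie-corrected normal approximation (with continuity correction) for the p-value.
Step 5: p-value = 0.464192; compare to alpha = 0.05. fail to reject H0.

U_X = 19.5, p = 0.464192, fail to reject H0 at alpha = 0.05.


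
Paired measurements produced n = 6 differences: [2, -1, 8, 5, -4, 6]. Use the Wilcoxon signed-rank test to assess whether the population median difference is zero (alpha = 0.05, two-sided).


Step 1: Drop any zero differences (none here) and take |d_i|.
|d| = [2, 1, 8, 5, 4, 6]
Step 2: Midrank |d_i| (ties get averaged ranks).
ranks: |2|->2, |1|->1, |8|->6, |5|->4, |4|->3, |6|->5
Step 3: Attach original signs; sum ranks with positive sign and with negative sign.
W+ = 2 + 6 + 4 + 5 = 17
W- = 1 + 3 = 4
(Check: W+ + W- = 21 should equal n(n+1)/2 = 21.)
Step 4: Test statistic W = min(W+, W-) = 4.
Step 5: No ties, so the exact null distribution over the 2^6 = 64 sign assignments gives the two-sided p-value = 0.218750.
Step 6: alpha = 0.05. fail to reject H0.

W+ = 17, W- = 4, W = min = 4, p = 0.218750, fail to reject H0.


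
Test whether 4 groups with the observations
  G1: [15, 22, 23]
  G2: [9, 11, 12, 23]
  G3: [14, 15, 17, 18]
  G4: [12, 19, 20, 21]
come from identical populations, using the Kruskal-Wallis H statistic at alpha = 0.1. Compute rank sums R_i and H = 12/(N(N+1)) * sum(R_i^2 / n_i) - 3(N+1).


Step 1: Combine all N = 15 observations and assign midranks.
sorted (value, group, rank): (9,G2,1), (11,G2,2), (12,G2,3.5), (12,G4,3.5), (14,G3,5), (15,G1,6.5), (15,G3,6.5), (17,G3,8), (18,G3,9), (19,G4,10), (20,G4,11), (21,G4,12), (22,G1,13), (23,G1,14.5), (23,G2,14.5)
Step 2: Sum ranks within each group.
R_1 = 34 (n_1 = 3)
R_2 = 21 (n_2 = 4)
R_3 = 28.5 (n_3 = 4)
R_4 = 36.5 (n_4 = 4)
Step 3: H = 12/(N(N+1)) * sum(R_i^2/n_i) - 3(N+1)
     = 12/(15*16) * (34^2/3 + 21^2/4 + 28.5^2/4 + 36.5^2/4) - 3*16
     = 0.050000 * 1031.71 - 48
     = 3.585417.
Step 4: Ties present; correction factor C = 1 - 18/(15^3 - 15) = 0.994643. Corrected H = 3.585417 / 0.994643 = 3.604728.
Step 5: Under H0, H ~ chi^2(3); p-value = 0.307431.
Step 6: alpha = 0.1. fail to reject H0.

H = 3.6047, df = 3, p = 0.307431, fail to reject H0.


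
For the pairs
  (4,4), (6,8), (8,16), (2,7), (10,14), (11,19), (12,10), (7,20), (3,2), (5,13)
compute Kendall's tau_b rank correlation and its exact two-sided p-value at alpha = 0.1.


Step 1: Enumerate the 45 unordered pairs (i,j) with i<j and classify each by sign(x_j-x_i) * sign(y_j-y_i).
  (1,2):dx=+2,dy=+4->C; (1,3):dx=+4,dy=+12->C; (1,4):dx=-2,dy=+3->D; (1,5):dx=+6,dy=+10->C
  (1,6):dx=+7,dy=+15->C; (1,7):dx=+8,dy=+6->C; (1,8):dx=+3,dy=+16->C; (1,9):dx=-1,dy=-2->C
  (1,10):dx=+1,dy=+9->C; (2,3):dx=+2,dy=+8->C; (2,4):dx=-4,dy=-1->C; (2,5):dx=+4,dy=+6->C
  (2,6):dx=+5,dy=+11->C; (2,7):dx=+6,dy=+2->C; (2,8):dx=+1,dy=+12->C; (2,9):dx=-3,dy=-6->C
  (2,10):dx=-1,dy=+5->D; (3,4):dx=-6,dy=-9->C; (3,5):dx=+2,dy=-2->D; (3,6):dx=+3,dy=+3->C
  (3,7):dx=+4,dy=-6->D; (3,8):dx=-1,dy=+4->D; (3,9):dx=-5,dy=-14->C; (3,10):dx=-3,dy=-3->C
  (4,5):dx=+8,dy=+7->C; (4,6):dx=+9,dy=+12->C; (4,7):dx=+10,dy=+3->C; (4,8):dx=+5,dy=+13->C
  (4,9):dx=+1,dy=-5->D; (4,10):dx=+3,dy=+6->C; (5,6):dx=+1,dy=+5->C; (5,7):dx=+2,dy=-4->D
  (5,8):dx=-3,dy=+6->D; (5,9):dx=-7,dy=-12->C; (5,10):dx=-5,dy=-1->C; (6,7):dx=+1,dy=-9->D
  (6,8):dx=-4,dy=+1->D; (6,9):dx=-8,dy=-17->C; (6,10):dx=-6,dy=-6->C; (7,8):dx=-5,dy=+10->D
  (7,9):dx=-9,dy=-8->C; (7,10):dx=-7,dy=+3->D; (8,9):dx=-4,dy=-18->C; (8,10):dx=-2,dy=-7->C
  (9,10):dx=+2,dy=+11->C
Step 2: C = 33, D = 12, total pairs = 45.
Step 3: tau = (C - D)/(n(n-1)/2) = (33 - 12)/45 = 0.466667.
Step 4: Exact two-sided p-value (enumerate n! = 3628800 permutations of y under H0): p = 0.072550.
Step 5: alpha = 0.1. reject H0.

tau_b = 0.4667 (C=33, D=12), p = 0.072550, reject H0.


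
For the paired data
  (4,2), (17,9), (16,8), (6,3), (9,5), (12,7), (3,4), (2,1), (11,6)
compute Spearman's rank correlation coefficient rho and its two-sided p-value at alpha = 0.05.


Step 1: Rank x and y separately (midranks; no ties here).
rank(x): 4->3, 17->9, 16->8, 6->4, 9->5, 12->7, 3->2, 2->1, 11->6
rank(y): 2->2, 9->9, 8->8, 3->3, 5->5, 7->7, 4->4, 1->1, 6->6
Step 2: d_i = R_x(i) - R_y(i); compute d_i^2.
  (3-2)^2=1, (9-9)^2=0, (8-8)^2=0, (4-3)^2=1, (5-5)^2=0, (7-7)^2=0, (2-4)^2=4, (1-1)^2=0, (6-6)^2=0
sum(d^2) = 6.
Step 3: rho = 1 - 6*6 / (9*(9^2 - 1)) = 1 - 36/720 = 0.950000.
Step 4: Under H0, t = rho * sqrt((n-2)/(1-rho^2)) = 8.0495 ~ t(7).
Step 5: Two-sided p-value from the t-distribution with 7 df = 0.000088.
Step 6: alpha = 0.05. reject H0.

rho = 0.9500, p = 0.000088, reject H0 at alpha = 0.05.


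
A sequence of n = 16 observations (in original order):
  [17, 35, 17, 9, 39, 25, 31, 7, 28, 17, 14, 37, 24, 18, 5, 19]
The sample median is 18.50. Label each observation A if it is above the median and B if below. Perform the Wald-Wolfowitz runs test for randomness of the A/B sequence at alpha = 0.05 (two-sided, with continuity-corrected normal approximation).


Step 1: Compute median = 18.50; label A = above, B = below.
Labels in order: BABBAAABABBAABBA  (n_A = 8, n_B = 8)
Step 2: Count runs R = 10.
Step 3: Under H0 (random ordering), E[R] = 2*n_A*n_B/(n_A+n_B) + 1 = 2*8*8/16 + 1 = 9.0000.
        Var[R] = 2*n_A*n_B*(2*n_A*n_B - n_A - n_B) / ((n_A+n_B)^2 * (n_A+n_B-1)) = 14336/3840 = 3.7333.
        SD[R] = 1.9322.
Step 4: Continuity-corrected z = (R - 0.5 - E[R]) / SD[R] = (10 - 0.5 - 9.0000) / 1.9322 = 0.2588.
Step 5: Two-sided p-value via normal approximation = 2*(1 - Phi(|z|)) = 0.795809.
Step 6: alpha = 0.05. fail to reject H0.

R = 10, z = 0.2588, p = 0.795809, fail to reject H0.


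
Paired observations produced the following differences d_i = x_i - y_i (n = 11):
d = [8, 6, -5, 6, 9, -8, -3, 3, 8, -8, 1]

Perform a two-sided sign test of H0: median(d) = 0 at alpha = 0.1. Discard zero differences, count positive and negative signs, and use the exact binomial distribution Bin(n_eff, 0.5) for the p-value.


Step 1: Discard zero differences. Original n = 11; n_eff = number of nonzero differences = 11.
Nonzero differences (with sign): +8, +6, -5, +6, +9, -8, -3, +3, +8, -8, +1
Step 2: Count signs: positive = 7, negative = 4.
Step 3: Under H0: P(positive) = 0.5, so the number of positives S ~ Bin(11, 0.5).
Step 4: Two-sided exact p-value = sum of Bin(11,0.5) probabilities at or below the observed probability = 0.548828.
Step 5: alpha = 0.1. fail to reject H0.

n_eff = 11, pos = 7, neg = 4, p = 0.548828, fail to reject H0.


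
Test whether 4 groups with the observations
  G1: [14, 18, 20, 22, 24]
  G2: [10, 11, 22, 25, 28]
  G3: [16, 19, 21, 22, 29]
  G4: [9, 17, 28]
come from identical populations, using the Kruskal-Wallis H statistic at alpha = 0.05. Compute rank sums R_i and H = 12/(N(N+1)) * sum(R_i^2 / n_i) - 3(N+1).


Step 1: Combine all N = 18 observations and assign midranks.
sorted (value, group, rank): (9,G4,1), (10,G2,2), (11,G2,3), (14,G1,4), (16,G3,5), (17,G4,6), (18,G1,7), (19,G3,8), (20,G1,9), (21,G3,10), (22,G1,12), (22,G2,12), (22,G3,12), (24,G1,14), (25,G2,15), (28,G2,16.5), (28,G4,16.5), (29,G3,18)
Step 2: Sum ranks within each group.
R_1 = 46 (n_1 = 5)
R_2 = 48.5 (n_2 = 5)
R_3 = 53 (n_3 = 5)
R_4 = 23.5 (n_4 = 3)
Step 3: H = 12/(N(N+1)) * sum(R_i^2/n_i) - 3(N+1)
     = 12/(18*19) * (46^2/5 + 48.5^2/5 + 53^2/5 + 23.5^2/3) - 3*19
     = 0.035088 * 1639.53 - 57
     = 0.527485.
Step 4: Ties present; correction factor C = 1 - 30/(18^3 - 18) = 0.994840. Corrected H = 0.527485 / 0.994840 = 0.530221.
Step 5: Under H0, H ~ chi^2(3); p-value = 0.912203.
Step 6: alpha = 0.05. fail to reject H0.

H = 0.5302, df = 3, p = 0.912203, fail to reject H0.
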